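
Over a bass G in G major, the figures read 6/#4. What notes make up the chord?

A fourth above G in this key is C, raised to C# by the sharp.
A sixth above G in this key is E.
Together with the bass G, this spells C# diminished in second inversion.

G, C#, E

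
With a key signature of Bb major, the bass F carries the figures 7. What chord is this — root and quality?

The figures 7 indicate a seventh chord in root position.
In root position the bass is the root, so the root is F.
The chord tones are F, A, C, Eb, giving F dominant seventh.

F dominant seventh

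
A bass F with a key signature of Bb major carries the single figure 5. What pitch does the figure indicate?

Counting 4 letter steps above F lands on C; in Bb major, that letter is C.

C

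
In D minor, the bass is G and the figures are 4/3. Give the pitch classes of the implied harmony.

The written figures 4/3 are shorthand for 6/4/3: the 6 is implied.
A third above G in this key is Bb.
A fourth above G in this key is C.
A sixth above G in this key is E.
Together with the bass G, this spells C dominant seventh in second inversion.

G, Bb, C, E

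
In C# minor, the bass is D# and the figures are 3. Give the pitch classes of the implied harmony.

The written figures 3 are shorthand for 5/3: the 5 is implied.
A third above D# in this key is F#.
A fifth above D# in this key is A.
Together with the bass D#, this spells D# diminished in root position.

D#, F#, A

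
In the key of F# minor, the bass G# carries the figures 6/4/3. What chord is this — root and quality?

The figures 6/4/3 indicate a seventh chord in second inversion.
In second inversion the root lies a fourth above the bass: a fourth above G# in F# minor is C#.
The chord tones are G#, B, C#, E, giving C# minor seventh.

C# minor seventh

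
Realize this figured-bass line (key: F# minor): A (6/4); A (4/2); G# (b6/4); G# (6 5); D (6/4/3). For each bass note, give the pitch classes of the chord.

A, D, F# | A, B, D, F# | G#, C#, Eb | G#, B, D, E | D, F#, G#, B

A (6/4): A, D, F#.
A (6/4/2): A, B, D, F#.
G# (b6/4): G#, C#, Eb.
G# (6/5/3): G#, B, D, E.
D (6/4/3): D, F#, G#, B.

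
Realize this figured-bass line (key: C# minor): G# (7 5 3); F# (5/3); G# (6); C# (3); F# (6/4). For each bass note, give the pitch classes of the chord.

G# (7/5/3): G#, B, D#, F#.
F# (5/3): F#, A, C#.
G# (6/3): G#, B, E.
C# (5/3): C#, E, G#.
F# (6/4): F#, B, D#.

G#, B, D#, F# | F#, A, C# | G#, B, E | C#, E, G# | F#, B, D#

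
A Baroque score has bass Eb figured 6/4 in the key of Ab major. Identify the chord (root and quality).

Ab major

The figures 6/4 indicate a triad in second inversion.
In second inversion the root lies a fourth above the bass: a fourth above Eb in Ab major is Ab.
The chord tones are Eb, Ab, C, giving Ab major.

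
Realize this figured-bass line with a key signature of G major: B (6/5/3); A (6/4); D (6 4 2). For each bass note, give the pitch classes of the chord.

B (6/5/3): B, D, F#, G.
A (6/4): A, D, F#.
D (6/4/2): D, E, G, B.

B, D, F#, G | A, D, F# | D, E, G, B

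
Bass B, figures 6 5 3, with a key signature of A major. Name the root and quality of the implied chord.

The figures 6 5 3 indicate a seventh chord in first inversion.
In first inversion the root lies a sixth above the bass: a sixth above B in A major is G#.
The chord tones are B, D, F#, G#, giving G# half-diminished seventh.

G# half-diminished seventh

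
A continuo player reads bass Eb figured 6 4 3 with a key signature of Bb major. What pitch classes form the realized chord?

Eb, G, A, C

A third above Eb in this key is G.
A fourth above Eb in this key is A.
A sixth above Eb in this key is C.
Together with the bass Eb, this spells A half-diminished seventh in second inversion.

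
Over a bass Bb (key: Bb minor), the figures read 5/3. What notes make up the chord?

A third above Bb in this key is Db.
A fifth above Bb in this key is F.
Together with the bass Bb, this spells Bb minor in root position.

Bb, Db, F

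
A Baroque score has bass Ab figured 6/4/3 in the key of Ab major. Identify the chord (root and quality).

The figures 6/4/3 indicate a seventh chord in second inversion.
In second inversion the root lies a fourth above the bass: a fourth above Ab in Ab major is Db.
The chord tones are Ab, C, Db, F, giving Db major seventh.

Db major seventh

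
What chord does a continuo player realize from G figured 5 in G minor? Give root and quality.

G minor

The figures 5 indicate a triad in root position.
In root position the bass is the root, so the root is G.
The chord tones are G, Bb, D, giving G minor.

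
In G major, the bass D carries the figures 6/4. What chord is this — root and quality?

G major

The figures 6/4 indicate a triad in second inversion.
In second inversion the root lies a fourth above the bass: a fourth above D in G major is G.
The chord tones are D, G, B, giving G major.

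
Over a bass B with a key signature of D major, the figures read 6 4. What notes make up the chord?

A fourth above B in this key is E.
A sixth above B in this key is G.
Together with the bass B, this spells E minor in second inversion.

B, E, G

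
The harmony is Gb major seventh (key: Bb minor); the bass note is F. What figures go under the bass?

F is the seventh of Gb major seventh, so the chord is in third inversion.
A seventh chord in third inversion is figured 6/4/2, conventionally abbreviated 4/2.

4/2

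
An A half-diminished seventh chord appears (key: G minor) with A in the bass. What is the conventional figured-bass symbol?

A is the root of A half-diminished seventh, so the chord is in root position.
A seventh chord in root position is figured 7/5/3, conventionally abbreviated 7.

7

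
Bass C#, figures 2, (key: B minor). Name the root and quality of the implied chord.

The figures 2 indicate a seventh chord in third inversion.
In third inversion the root lies a second above the bass: a second above C# in B minor is D.
The chord tones are C#, D, F#, A, giving D major seventh.

D major seventh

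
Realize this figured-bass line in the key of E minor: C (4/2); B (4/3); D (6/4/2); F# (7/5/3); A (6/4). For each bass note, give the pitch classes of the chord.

C (6/4/2): C, D, F#, A.
B (6/4/3): B, D, E, G.
D (6/4/2): D, E, G, B.
F# (7/5/3): F#, A, C, E.
A (6/4): A, D, F#.

C, D, F#, A | B, D, E, G | D, E, G, B | F#, A, C, E | A, D, F#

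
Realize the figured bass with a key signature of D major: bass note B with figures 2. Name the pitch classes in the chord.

The written figures 2 are shorthand for 6/4/2: the 6/4 are implied.
A second above B in this key is C#.
A fourth above B in this key is E.
A sixth above B in this key is G.
Together with the bass B, this spells C# half-diminished seventh in third inversion.

B, C#, E, G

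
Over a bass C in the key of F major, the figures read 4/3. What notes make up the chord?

C, E, F, A

The written figures 4/3 are shorthand for 6/4/3: the 6 is implied.
A third above C in this key is E.
A fourth above C in this key is F.
A sixth above C in this key is A.
Together with the bass C, this spells F major seventh in second inversion.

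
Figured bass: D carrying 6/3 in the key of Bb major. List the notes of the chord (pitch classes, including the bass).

D, F, Bb

A third above D in this key is F.
A sixth above D in this key is Bb.
Together with the bass D, this spells Bb major in first inversion.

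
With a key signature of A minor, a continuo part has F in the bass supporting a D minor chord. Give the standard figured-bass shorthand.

6

F is the third of D minor, so the chord is in first inversion.
A triad in first inversion is figured 6/3, conventionally abbreviated 6.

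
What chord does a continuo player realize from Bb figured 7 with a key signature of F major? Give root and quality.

Bb major seventh

The figures 7 indicate a seventh chord in root position.
In root position the bass is the root, so the root is Bb.
The chord tones are Bb, D, F, A, giving Bb major seventh.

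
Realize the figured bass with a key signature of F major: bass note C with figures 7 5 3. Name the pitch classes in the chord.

A third above C in this key is E.
A fifth above C in this key is G.
A seventh above C in this key is Bb.
Together with the bass C, this spells C dominant seventh in root position.

C, E, G, Bb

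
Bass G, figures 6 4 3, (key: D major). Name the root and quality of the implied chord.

The figures 6 4 3 indicate a seventh chord in second inversion.
In second inversion the root lies a fourth above the bass: a fourth above G in D major is C#.
The chord tones are G, B, C#, E, giving C# half-diminished seventh.

C# half-diminished seventh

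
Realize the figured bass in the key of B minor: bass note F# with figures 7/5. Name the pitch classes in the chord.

F#, A, C#, E

The written figures 7/5 are shorthand for 7/5/3: the 3 is implied.
A third above F# in this key is A.
A fifth above F# in this key is C#.
A seventh above F# in this key is E.
Together with the bass F#, this spells F# minor seventh in root position.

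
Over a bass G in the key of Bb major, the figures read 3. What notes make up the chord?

The written figures 3 are shorthand for 5/3: the 5 is implied.
A third above G in this key is Bb.
A fifth above G in this key is D.
Together with the bass G, this spells G minor in root position.

G, Bb, D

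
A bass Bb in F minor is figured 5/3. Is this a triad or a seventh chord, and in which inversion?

Intervals of 5/3 above the bass form a triad; the bass is the root, so this is root position.

triad, root position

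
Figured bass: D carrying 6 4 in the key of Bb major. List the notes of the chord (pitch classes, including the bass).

A fourth above D in this key is G.
A sixth above D in this key is Bb.
Together with the bass D, this spells G minor in second inversion.

D, G, Bb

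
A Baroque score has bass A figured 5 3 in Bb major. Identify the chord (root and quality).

A diminished

The figures 5 3 indicate a triad in root position.
In root position the bass is the root, so the root is A.
The chord tones are A, C, Eb, giving A diminished.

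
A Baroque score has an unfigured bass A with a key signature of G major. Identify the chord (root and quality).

A minor

An unfigured bass indicates a triad in root position.
In root position the bass is the root, so the root is A.
The chord tones are A, C, E, giving A minor.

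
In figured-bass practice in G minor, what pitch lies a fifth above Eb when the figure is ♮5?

Counting 4 letter steps above Eb lands on B; in G minor, that letter is Bb.
The ♮5 figure makes it natural, giving B.

B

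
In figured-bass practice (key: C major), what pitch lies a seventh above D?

Counting 6 letter steps above D lands on C; in C major, that letter is C.

C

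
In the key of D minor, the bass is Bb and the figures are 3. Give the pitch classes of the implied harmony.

Bb, D, F

The written figures 3 are shorthand for 5/3: the 5 is implied.
A third above Bb in this key is D.
A fifth above Bb in this key is F.
Together with the bass Bb, this spells Bb major in root position.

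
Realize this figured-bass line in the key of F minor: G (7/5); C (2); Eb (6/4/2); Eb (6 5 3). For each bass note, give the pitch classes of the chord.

G (7/5/3): G, Bb, Db, F.
C (6/4/2): C, Db, F, Ab.
Eb (6/4/2): Eb, F, Ab, C.
Eb (6/5/3): Eb, G, Bb, C.

G, Bb, Db, F | C, Db, F, Ab | Eb, F, Ab, C | Eb, G, Bb, C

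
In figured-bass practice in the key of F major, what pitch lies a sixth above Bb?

G

Counting 5 letter steps above Bb lands on G; in F major, that letter is G.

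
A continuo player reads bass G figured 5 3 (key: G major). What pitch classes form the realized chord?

G, B, D

A third above G in this key is B.
A fifth above G in this key is D.
Together with the bass G, this spells G major in root position.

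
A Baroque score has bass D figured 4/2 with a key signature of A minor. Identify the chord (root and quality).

The figures 4/2 indicate a seventh chord in third inversion.
In third inversion the root lies a second above the bass: a second above D in A minor is E.
The chord tones are D, E, G, B, giving E minor seventh.

E minor seventh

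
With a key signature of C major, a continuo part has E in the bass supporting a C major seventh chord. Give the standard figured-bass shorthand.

6/5

E is the third of C major seventh, so the chord is in first inversion.
A seventh chord in first inversion is figured 6/5/3, conventionally abbreviated 6/5.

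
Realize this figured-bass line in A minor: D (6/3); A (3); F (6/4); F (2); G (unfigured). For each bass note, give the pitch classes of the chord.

D (6/3): D, F, B.
A (5/3): A, C, E.
F (6/4): F, B, D.
F (6/4/2): F, G, B, D.
G (5/3): G, B, D.

D, F, B | A, C, E | F, B, D | F, G, B, D | G, B, D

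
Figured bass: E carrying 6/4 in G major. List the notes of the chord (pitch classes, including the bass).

A fourth above E in this key is A.
A sixth above E in this key is C.
Together with the bass E, this spells A minor in second inversion.

E, A, C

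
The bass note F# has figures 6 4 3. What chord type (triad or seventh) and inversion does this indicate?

seventh chord, second inversion

Intervals of 6/4/3 above the bass form a seventh chord; the bass is the fifth, so this is second inversion.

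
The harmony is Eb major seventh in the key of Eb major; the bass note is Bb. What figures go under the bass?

Bb is the fifth of Eb major seventh, so the chord is in second inversion.
A seventh chord in second inversion is figured 6/4/3, conventionally abbreviated 4/3.

4/3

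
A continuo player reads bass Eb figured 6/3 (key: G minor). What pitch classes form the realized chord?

A third above Eb in this key is G.
A sixth above Eb in this key is C.
Together with the bass Eb, this spells C minor in first inversion.

Eb, G, C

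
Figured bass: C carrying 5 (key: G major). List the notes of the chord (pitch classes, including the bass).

C, E, G

The written figures 5 are shorthand for 5/3: the 3 is implied.
A third above C in this key is E.
A fifth above C in this key is G.
Together with the bass C, this spells C major in root position.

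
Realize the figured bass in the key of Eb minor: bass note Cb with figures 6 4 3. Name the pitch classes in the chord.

A third above Cb in this key is Eb.
A fourth above Cb in this key is F.
A sixth above Cb in this key is Ab.
Together with the bass Cb, this spells F half-diminished seventh in second inversion.

Cb, Eb, F, Ab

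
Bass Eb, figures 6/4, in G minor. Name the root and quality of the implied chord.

The figures 6/4 indicate a triad in second inversion.
In second inversion the root lies a fourth above the bass: a fourth above Eb in G minor is A.
The chord tones are Eb, A, C, giving A diminished.

A diminished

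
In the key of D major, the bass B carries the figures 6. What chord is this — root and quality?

The figures 6 indicate a triad in first inversion.
In first inversion the root lies a sixth above the bass: a sixth above B in D major is G.
The chord tones are B, D, G, giving G major.

G major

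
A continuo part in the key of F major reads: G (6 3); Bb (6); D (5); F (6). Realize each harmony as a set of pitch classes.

G (6/3): G, Bb, E.
Bb (6/3): Bb, D, G.
D (5/3): D, F, A.
F (6/3): F, A, D.

G, Bb, E | Bb, D, G | D, F, A | F, A, D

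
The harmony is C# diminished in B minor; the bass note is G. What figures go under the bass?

6/4

G is the fifth of C# diminished, so the chord is in second inversion.
A triad in second inversion is figured 6/4, conventionally abbreviated 6/4.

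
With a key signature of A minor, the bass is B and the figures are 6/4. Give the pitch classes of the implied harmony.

A fourth above B in this key is E.
A sixth above B in this key is G.
Together with the bass B, this spells E minor in second inversion.

B, E, G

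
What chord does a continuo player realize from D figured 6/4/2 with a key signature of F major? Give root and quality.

E half-diminished seventh

The figures 6/4/2 indicate a seventh chord in third inversion.
In third inversion the root lies a second above the bass: a second above D in F major is E.
The chord tones are D, E, G, Bb, giving E half-diminished seventh.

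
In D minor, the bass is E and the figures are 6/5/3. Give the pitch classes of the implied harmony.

A third above E in this key is G.
A fifth above E in this key is Bb.
A sixth above E in this key is C.
Together with the bass E, this spells C dominant seventh in first inversion.

E, G, Bb, C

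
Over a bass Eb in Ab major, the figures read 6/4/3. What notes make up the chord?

Eb, G, Ab, C

A third above Eb in this key is G.
A fourth above Eb in this key is Ab.
A sixth above Eb in this key is C.
Together with the bass Eb, this spells Ab major seventh in second inversion.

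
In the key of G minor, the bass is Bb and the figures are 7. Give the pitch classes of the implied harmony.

The written figures 7 are shorthand for 7/5/3: the 5/3 are implied.
A third above Bb in this key is D.
A fifth above Bb in this key is F.
A seventh above Bb in this key is A.
Together with the bass Bb, this spells Bb major seventh in root position.

Bb, D, F, A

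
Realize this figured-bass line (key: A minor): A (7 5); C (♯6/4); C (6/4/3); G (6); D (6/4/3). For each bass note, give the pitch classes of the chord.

A, C, E, G | C, F, A# | C, E, F, A | G, B, E | D, F, G, B

A (7/5/3): A, C, E, G.
C (#6/4): C, F, A#.
C (6/4/3): C, E, F, A.
G (6/3): G, B, E.
D (6/4/3): D, F, G, B.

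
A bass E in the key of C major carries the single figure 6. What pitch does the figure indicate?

Counting 5 letter steps above E lands on C; in C major, that letter is C.

C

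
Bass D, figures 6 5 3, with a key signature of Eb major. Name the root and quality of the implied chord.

The figures 6 5 3 indicate a seventh chord in first inversion.
In first inversion the root lies a sixth above the bass: a sixth above D in Eb major is Bb.
The chord tones are D, F, Ab, Bb, giving Bb dominant seventh.

Bb dominant seventh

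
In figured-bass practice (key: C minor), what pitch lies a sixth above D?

Counting 5 letter steps above D lands on B; in C minor, that letter is Bb.

Bb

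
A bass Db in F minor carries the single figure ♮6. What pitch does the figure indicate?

Counting 5 letter steps above Db lands on B; in F minor, that letter is Bb.
The ♮6 figure makes it natural, giving B.

B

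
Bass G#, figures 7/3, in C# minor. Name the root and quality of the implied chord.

The figures 7/3 indicate a seventh chord in root position.
In root position the bass is the root, so the root is G#.
The chord tones are G#, B, D#, F#, giving G# minor seventh.

G# minor seventh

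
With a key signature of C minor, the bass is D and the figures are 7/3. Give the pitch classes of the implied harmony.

The written figures 7/3 are shorthand for 7/5/3: the 5 is implied.
A third above D in this key is F.
A fifth above D in this key is Ab.
A seventh above D in this key is C.
Together with the bass D, this spells D half-diminished seventh in root position.

D, F, Ab, C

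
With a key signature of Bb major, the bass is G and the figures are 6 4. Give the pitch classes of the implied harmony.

A fourth above G in this key is C.
A sixth above G in this key is Eb.
Together with the bass G, this spells C minor in second inversion.

G, C, Eb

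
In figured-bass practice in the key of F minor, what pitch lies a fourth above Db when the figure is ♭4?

Counting 3 letter steps above Db lands on G; in F minor, that letter is G.
The b4 figure lowers it a semitone, giving Gb.

Gb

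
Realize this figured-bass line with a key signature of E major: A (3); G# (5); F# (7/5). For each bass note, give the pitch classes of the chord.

A, C#, E | G#, B, D# | F#, A, C#, E

A (5/3): A, C#, E.
G# (5/3): G#, B, D#.
F# (7/5/3): F#, A, C#, E.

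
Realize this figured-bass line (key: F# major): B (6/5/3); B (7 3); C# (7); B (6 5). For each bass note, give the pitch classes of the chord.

B (6/5/3): B, D#, F#, G#.
B (7/5/3): B, D#, F#, A#.
C# (7/5/3): C#, E#, G#, B.
B (6/5/3): B, D#, F#, G#.

B, D#, F#, G# | B, D#, F#, A# | C#, E#, G#, B | B, D#, F#, G#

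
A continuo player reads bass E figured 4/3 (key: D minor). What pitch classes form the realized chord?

The written figures 4/3 are shorthand for 6/4/3: the 6 is implied.
A third above E in this key is G.
A fourth above E in this key is A.
A sixth above E in this key is C.
Together with the bass E, this spells A minor seventh in second inversion.

E, G, A, C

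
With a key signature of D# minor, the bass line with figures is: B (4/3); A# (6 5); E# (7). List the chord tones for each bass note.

B, D#, E#, G# | A#, C#, E#, F# | E#, G#, B, D#

B (6/4/3): B, D#, E#, G#.
A# (6/5/3): A#, C#, E#, F#.
E# (7/5/3): E#, G#, B, D#.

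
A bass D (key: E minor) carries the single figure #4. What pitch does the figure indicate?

Counting 3 letter steps above D lands on G; in E minor, that letter is G.
The #4 figure raises it a semitone, giving G#.

G#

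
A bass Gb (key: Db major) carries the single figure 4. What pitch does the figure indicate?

Counting 3 letter steps above Gb lands on C; in Db major, that letter is C.

C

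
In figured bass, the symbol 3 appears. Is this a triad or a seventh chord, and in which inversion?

triad, root position

3 is shorthand for 5/3.
Intervals of 5/3 above the bass form a triad; the bass is the root, so this is root position.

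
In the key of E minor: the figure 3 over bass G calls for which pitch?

Counting 2 letter steps above G lands on B; in E minor, that letter is B.

B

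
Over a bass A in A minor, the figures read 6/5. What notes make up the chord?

A, C, E, F

The written figures 6/5 are shorthand for 6/5/3: the 3 is implied.
A third above A in this key is C.
A fifth above A in this key is E.
A sixth above A in this key is F.
Together with the bass A, this spells F major seventh in first inversion.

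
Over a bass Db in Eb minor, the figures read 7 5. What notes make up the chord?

The written figures 7 5 are shorthand for 7/5/3: the 3 is implied.
A third above Db in this key is F.
A fifth above Db in this key is Ab.
A seventh above Db in this key is Cb.
Together with the bass Db, this spells Db dominant seventh in root position.

Db, F, Ab, Cb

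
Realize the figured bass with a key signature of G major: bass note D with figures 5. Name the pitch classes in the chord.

The written figures 5 are shorthand for 5/3: the 3 is implied.
A third above D in this key is F#.
A fifth above D in this key is A.
Together with the bass D, this spells D major in root position.

D, F#, A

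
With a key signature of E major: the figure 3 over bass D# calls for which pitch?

F#

Counting 2 letter steps above D# lands on F; in E major, that letter is F#.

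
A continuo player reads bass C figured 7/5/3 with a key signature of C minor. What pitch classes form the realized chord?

C, Eb, G, Bb

A third above C in this key is Eb.
A fifth above C in this key is G.
A seventh above C in this key is Bb.
Together with the bass C, this spells C minor seventh in root position.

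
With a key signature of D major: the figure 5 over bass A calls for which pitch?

Counting 4 letter steps above A lands on E; in D major, that letter is E.

E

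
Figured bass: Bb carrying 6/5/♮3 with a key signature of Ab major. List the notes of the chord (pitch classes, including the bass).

Bb, D, F, G

A third above Bb in this key is Db, made natural (D) by the ♮ figure.
A fifth above Bb in this key is F.
A sixth above Bb in this key is G.
Together with the bass Bb, this spells G minor seventh in first inversion.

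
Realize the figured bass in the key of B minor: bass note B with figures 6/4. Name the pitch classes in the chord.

A fourth above B in this key is E.
A sixth above B in this key is G.
Together with the bass B, this spells E minor in second inversion.

B, E, G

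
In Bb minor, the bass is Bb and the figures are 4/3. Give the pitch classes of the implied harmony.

The written figures 4/3 are shorthand for 6/4/3: the 6 is implied.
A third above Bb in this key is Db.
A fourth above Bb in this key is Eb.
A sixth above Bb in this key is Gb.
Together with the bass Bb, this spells Eb minor seventh in second inversion.

Bb, Db, Eb, Gb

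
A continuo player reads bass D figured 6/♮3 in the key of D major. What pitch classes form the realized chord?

D, F, B

A third above D in this key is F#, made natural (F) by the ♮ figure.
A sixth above D in this key is B.
Together with the bass D, this spells B diminished in first inversion.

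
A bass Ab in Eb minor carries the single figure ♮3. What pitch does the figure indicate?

C

Counting 2 letter steps above Ab lands on C; in Eb minor, that letter is Cb.
The ♮3 figure makes it natural, giving C.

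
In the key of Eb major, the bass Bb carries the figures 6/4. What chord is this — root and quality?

Eb major

The figures 6/4 indicate a triad in second inversion.
In second inversion the root lies a fourth above the bass: a fourth above Bb in Eb major is Eb.
The chord tones are Bb, Eb, G, giving Eb major.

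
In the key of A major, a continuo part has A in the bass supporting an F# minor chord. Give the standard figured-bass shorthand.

6

A is the third of F# minor, so the chord is in first inversion.
A triad in first inversion is figured 6/3, conventionally abbreviated 6.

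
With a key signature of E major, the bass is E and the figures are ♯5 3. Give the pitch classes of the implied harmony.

A third above E in this key is G#.
A fifth above E in this key is B, raised to B# by the sharp.
Together with the bass E, this spells E augmented in root position.

E, G#, B#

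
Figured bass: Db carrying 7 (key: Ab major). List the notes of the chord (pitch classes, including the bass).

Db, F, Ab, C

The written figures 7 are shorthand for 7/5/3: the 5/3 are implied.
A third above Db in this key is F.
A fifth above Db in this key is Ab.
A seventh above Db in this key is C.
Together with the bass Db, this spells Db major seventh in root position.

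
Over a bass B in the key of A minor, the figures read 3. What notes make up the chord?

B, D, F

The written figures 3 are shorthand for 5/3: the 5 is implied.
A third above B in this key is D.
A fifth above B in this key is F.
Together with the bass B, this spells B diminished in root position.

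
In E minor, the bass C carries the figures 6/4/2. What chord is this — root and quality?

D dominant seventh

The figures 6/4/2 indicate a seventh chord in third inversion.
In third inversion the root lies a second above the bass: a second above C in E minor is D.
The chord tones are C, D, F#, A, giving D dominant seventh.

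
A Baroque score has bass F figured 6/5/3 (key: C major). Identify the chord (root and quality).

D minor seventh

The figures 6/5/3 indicate a seventh chord in first inversion.
In first inversion the root lies a sixth above the bass: a sixth above F in C major is D.
The chord tones are F, A, C, D, giving D minor seventh.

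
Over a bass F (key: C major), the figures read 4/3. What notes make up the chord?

The written figures 4/3 are shorthand for 6/4/3: the 6 is implied.
A third above F in this key is A.
A fourth above F in this key is B.
A sixth above F in this key is D.
Together with the bass F, this spells B half-diminished seventh in second inversion.

F, A, B, D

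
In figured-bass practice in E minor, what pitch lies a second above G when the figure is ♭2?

Counting 1 letter step above G lands on A; in E minor, that letter is A.
The b2 figure lowers it a semitone, giving Ab.

Ab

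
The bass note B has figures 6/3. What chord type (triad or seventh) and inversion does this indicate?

Intervals of 6/3 above the bass form a triad; the bass is the third, so this is first inversion.

triad, first inversion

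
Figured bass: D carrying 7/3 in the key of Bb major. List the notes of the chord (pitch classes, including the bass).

D, F, A, C

The written figures 7/3 are shorthand for 7/5/3: the 5 is implied.
A third above D in this key is F.
A fifth above D in this key is A.
A seventh above D in this key is C.
Together with the bass D, this spells D minor seventh in root position.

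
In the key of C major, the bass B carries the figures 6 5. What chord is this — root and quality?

The figures 6 5 indicate a seventh chord in first inversion.
In first inversion the root lies a sixth above the bass: a sixth above B in C major is G.
The chord tones are B, D, F, G, giving G dominant seventh.

G dominant seventh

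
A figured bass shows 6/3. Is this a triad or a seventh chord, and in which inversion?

Intervals of 6/3 above the bass form a triad; the bass is the third, so this is first inversion.

triad, first inversion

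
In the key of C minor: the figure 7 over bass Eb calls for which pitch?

Counting 6 letter steps above Eb lands on D; in C minor, that letter is D.

D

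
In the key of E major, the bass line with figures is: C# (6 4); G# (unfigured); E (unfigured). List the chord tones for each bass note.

C#, F#, A | G#, B, D# | E, G#, B

C# (6/4): C#, F#, A.
G# (5/3): G#, B, D#.
E (5/3): E, G#, B.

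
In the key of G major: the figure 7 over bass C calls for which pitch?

Counting 6 letter steps above C lands on B; in G major, that letter is B.

B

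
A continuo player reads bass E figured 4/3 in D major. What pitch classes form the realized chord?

The written figures 4/3 are shorthand for 6/4/3: the 6 is implied.
A third above E in this key is G.
A fourth above E in this key is A.
A sixth above E in this key is C#.
Together with the bass E, this spells A dominant seventh in second inversion.

E, G, A, C#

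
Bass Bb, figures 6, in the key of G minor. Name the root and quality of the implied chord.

The figures 6 indicate a triad in first inversion.
In first inversion the root lies a sixth above the bass: a sixth above Bb in G minor is G.
The chord tones are Bb, D, G, giving G minor.

G minor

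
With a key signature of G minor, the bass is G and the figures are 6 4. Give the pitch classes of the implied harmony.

G, C, Eb

A fourth above G in this key is C.
A sixth above G in this key is Eb.
Together with the bass G, this spells C minor in second inversion.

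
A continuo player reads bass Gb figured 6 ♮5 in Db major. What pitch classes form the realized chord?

Gb, Bb, D, Eb

The written figures 6 ♮5 are shorthand for 6/5/3: the 3 is implied.
A third above Gb in this key is Bb.
A fifth above Gb in this key is Db, made natural (D) by the ♮ figure.
A sixth above Gb in this key is Eb.
Together with the bass Gb, this spells Eb minor-major seventh in first inversion.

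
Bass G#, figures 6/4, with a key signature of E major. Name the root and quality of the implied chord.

C# minor

The figures 6/4 indicate a triad in second inversion.
In second inversion the root lies a fourth above the bass: a fourth above G# in E major is C#.
The chord tones are G#, C#, E, giving C# minor.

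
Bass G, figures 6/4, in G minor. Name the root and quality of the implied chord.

C minor

The figures 6/4 indicate a triad in second inversion.
In second inversion the root lies a fourth above the bass: a fourth above G in G minor is C.
The chord tones are G, C, Eb, giving C minor.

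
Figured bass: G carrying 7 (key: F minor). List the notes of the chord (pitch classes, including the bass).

The written figures 7 are shorthand for 7/5/3: the 5/3 are implied.
A third above G in this key is Bb.
A fifth above G in this key is Db.
A seventh above G in this key is F.
Together with the bass G, this spells G half-diminished seventh in root position.

G, Bb, Db, F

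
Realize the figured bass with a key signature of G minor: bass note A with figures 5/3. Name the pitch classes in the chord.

A, C, Eb

A third above A in this key is C.
A fifth above A in this key is Eb.
Together with the bass A, this spells A diminished in root position.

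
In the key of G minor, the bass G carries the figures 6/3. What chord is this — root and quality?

The figures 6/3 indicate a triad in first inversion.
In first inversion the root lies a sixth above the bass: a sixth above G in G minor is Eb.
The chord tones are G, Bb, Eb, giving Eb major.

Eb major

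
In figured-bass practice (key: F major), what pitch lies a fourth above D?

G

Counting 3 letter steps above D lands on G; in F major, that letter is G.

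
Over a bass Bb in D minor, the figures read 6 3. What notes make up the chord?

A third above Bb in this key is D.
A sixth above Bb in this key is G.
Together with the bass Bb, this spells G minor in first inversion.

Bb, D, G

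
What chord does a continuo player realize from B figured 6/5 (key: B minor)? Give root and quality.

The figures 6/5 indicate a seventh chord in first inversion.
In first inversion the root lies a sixth above the bass: a sixth above B in B minor is G.
The chord tones are B, D, F#, G, giving G major seventh.

G major seventh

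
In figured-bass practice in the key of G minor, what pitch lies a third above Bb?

Counting 2 letter steps above Bb lands on D; in G minor, that letter is D.

D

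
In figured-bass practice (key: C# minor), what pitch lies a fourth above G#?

C#

Counting 3 letter steps above G# lands on C; in C# minor, that letter is C#.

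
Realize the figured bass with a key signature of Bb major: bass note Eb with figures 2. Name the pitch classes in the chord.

Eb, F, A, C

The written figures 2 are shorthand for 6/4/2: the 6/4 are implied.
A second above Eb in this key is F.
A fourth above Eb in this key is A.
A sixth above Eb in this key is C.
Together with the bass Eb, this spells F dominant seventh in third inversion.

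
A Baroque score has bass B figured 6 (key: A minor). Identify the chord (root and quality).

G major

The figures 6 indicate a triad in first inversion.
In first inversion the root lies a sixth above the bass: a sixth above B in A minor is G.
The chord tones are B, D, G, giving G major.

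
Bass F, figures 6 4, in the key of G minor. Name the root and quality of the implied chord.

Bb major

The figures 6 4 indicate a triad in second inversion.
In second inversion the root lies a fourth above the bass: a fourth above F in G minor is Bb.
The chord tones are F, Bb, D, giving Bb major.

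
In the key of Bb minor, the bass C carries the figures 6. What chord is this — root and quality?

Ab major

The figures 6 indicate a triad in first inversion.
In first inversion the root lies a sixth above the bass: a sixth above C in Bb minor is Ab.
The chord tones are C, Eb, Ab, giving Ab major.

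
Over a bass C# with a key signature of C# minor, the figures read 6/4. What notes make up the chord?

A fourth above C# in this key is F#.
A sixth above C# in this key is A.
Together with the bass C#, this spells F# minor in second inversion.

C#, F#, A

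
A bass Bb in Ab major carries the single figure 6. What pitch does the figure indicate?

Counting 5 letter steps above Bb lands on G; in Ab major, that letter is G.

G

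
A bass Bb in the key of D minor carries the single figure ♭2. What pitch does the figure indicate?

Cb

Counting 1 letter step above Bb lands on C; in D minor, that letter is C.
The b2 figure lowers it a semitone, giving Cb.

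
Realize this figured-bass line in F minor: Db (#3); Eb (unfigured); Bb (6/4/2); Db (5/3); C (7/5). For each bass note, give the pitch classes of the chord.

Db, F#, Ab | Eb, G, Bb | Bb, C, Eb, G | Db, F, Ab | C, Eb, G, Bb

Db (5/#3): Db, F#, Ab.
Eb (5/3): Eb, G, Bb.
Bb (6/4/2): Bb, C, Eb, G.
Db (5/3): Db, F, Ab.
C (7/5/3): C, Eb, G, Bb.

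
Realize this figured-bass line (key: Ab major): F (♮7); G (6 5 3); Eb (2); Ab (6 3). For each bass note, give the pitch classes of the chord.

F (♮7/5/3): F, Ab, C, E.
G (6/5/3): G, Bb, Db, Eb.
Eb (6/4/2): Eb, F, Ab, C.
Ab (6/3): Ab, C, F.

F, Ab, C, E | G, Bb, Db, Eb | Eb, F, Ab, C | Ab, C, F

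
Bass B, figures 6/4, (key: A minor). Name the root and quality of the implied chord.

The figures 6/4 indicate a triad in second inversion.
In second inversion the root lies a fourth above the bass: a fourth above B in A minor is E.
The chord tones are B, E, G, giving E minor.

E minor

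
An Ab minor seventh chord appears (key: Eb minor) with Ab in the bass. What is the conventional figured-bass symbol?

7

Ab is the root of Ab minor seventh, so the chord is in root position.
A seventh chord in root position is figured 7/5/3, conventionally abbreviated 7.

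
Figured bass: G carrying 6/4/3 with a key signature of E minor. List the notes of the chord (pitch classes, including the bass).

G, B, C, E

A third above G in this key is B.
A fourth above G in this key is C.
A sixth above G in this key is E.
Together with the bass G, this spells C major seventh in second inversion.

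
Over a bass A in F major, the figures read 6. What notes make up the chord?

The written figures 6 are shorthand for 6/3: the 3 is implied.
A third above A in this key is C.
A sixth above A in this key is F.
Together with the bass A, this spells F major in first inversion.

A, C, F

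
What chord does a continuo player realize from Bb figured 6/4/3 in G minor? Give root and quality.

Eb major seventh

The figures 6/4/3 indicate a seventh chord in second inversion.
In second inversion the root lies a fourth above the bass: a fourth above Bb in G minor is Eb.
The chord tones are Bb, D, Eb, G, giving Eb major seventh.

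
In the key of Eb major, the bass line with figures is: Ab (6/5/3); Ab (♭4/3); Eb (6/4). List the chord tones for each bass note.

Ab (6/5/3): Ab, C, Eb, F.
Ab (6/b4/3): Ab, C, Db, F.
Eb (6/4): Eb, Ab, C.

Ab, C, Eb, F | Ab, C, Db, F | Eb, Ab, C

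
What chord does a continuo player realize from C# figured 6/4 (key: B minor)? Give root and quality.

The figures 6/4 indicate a triad in second inversion.
In second inversion the root lies a fourth above the bass: a fourth above C# in B minor is F#.
The chord tones are C#, F#, A, giving F# minor.

F# minor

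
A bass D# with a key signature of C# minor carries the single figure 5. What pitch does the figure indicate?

Counting 4 letter steps above D# lands on A; in C# minor, that letter is A.

A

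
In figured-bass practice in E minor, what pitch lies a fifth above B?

Counting 4 letter steps above B lands on F; in E minor, that letter is F#.

F#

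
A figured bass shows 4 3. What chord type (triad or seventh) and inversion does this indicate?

seventh chord, second inversion

4 3 is shorthand for 6/4/3.
Intervals of 6/4/3 above the bass form a seventh chord; the bass is the fifth, so this is second inversion.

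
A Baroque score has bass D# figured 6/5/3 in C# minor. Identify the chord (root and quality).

The figures 6/5/3 indicate a seventh chord in first inversion.
In first inversion the root lies a sixth above the bass: a sixth above D# in C# minor is B.
The chord tones are D#, F#, A, B, giving B dominant seventh.

B dominant seventh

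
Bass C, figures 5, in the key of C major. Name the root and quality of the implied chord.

C major

The figures 5 indicate a triad in root position.
In root position the bass is the root, so the root is C.
The chord tones are C, E, G, giving C major.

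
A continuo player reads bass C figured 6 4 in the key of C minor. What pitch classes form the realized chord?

A fourth above C in this key is F.
A sixth above C in this key is Ab.
Together with the bass C, this spells F minor in second inversion.

C, F, Ab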